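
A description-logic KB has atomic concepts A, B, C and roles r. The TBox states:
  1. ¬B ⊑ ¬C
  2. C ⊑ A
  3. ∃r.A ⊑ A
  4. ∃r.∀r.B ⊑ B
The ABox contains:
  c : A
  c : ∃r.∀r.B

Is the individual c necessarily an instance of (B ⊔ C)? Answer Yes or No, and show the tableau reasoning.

Yes

1. c : (B ⊔ C)?  L(c) = {A, ∃r.∀r.B} ∪ {(¬B ⊓ ¬C)}
   clash {B, ¬B} at c — c ∈ (B ⊔ C)
2. Hence c : (B ⊔ C): entailed.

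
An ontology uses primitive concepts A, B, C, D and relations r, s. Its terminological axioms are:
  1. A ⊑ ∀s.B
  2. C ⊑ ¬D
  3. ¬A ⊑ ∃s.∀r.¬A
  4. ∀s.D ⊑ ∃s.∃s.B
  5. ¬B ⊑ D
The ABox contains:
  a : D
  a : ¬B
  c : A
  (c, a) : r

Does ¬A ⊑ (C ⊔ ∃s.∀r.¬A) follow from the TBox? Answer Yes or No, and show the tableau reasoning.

Yes

1. ¬A ⊑ (C ⊔ ∃s.∀r.¬A)  ⇔  (¬A ⊓ (¬C ⊓ ∀s.∃r.A)) unsat w.r.t. T
   all branches close; clash {D, ¬D} at an ∃-successor
2. Hence ¬A ⊑ (C ⊔ ∃s.∀r.¬A): entailed.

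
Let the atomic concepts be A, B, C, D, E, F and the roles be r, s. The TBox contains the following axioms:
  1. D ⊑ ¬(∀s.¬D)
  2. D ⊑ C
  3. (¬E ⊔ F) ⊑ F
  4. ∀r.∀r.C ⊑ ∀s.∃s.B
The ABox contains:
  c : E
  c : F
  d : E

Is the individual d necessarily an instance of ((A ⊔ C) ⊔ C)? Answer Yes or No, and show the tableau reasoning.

No

1. d : ((A ⊔ C) ⊔ C)?  L(d) = {E} ∪ {((¬A ⊓ ¬C) ⊓ ¬C)}
   open: L(d) ⊇ {E, ¬A, ¬C, ¬D, ¬F, …} (+ ∃-successors) — d ∉ ((A ⊔ C) ⊔ C) possible
2. Hence d : ((A ⊔ C) ⊔ C): not entailed.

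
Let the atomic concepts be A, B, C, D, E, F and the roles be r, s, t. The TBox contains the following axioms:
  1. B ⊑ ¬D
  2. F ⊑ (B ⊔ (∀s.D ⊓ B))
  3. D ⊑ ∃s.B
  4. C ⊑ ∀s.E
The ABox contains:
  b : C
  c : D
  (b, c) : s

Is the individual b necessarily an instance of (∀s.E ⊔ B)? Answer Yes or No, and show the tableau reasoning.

Yes

1. b : (∀s.E ⊔ B)?  L(b) = {C} ∪ {(∃s.¬E ⊓ ¬B)}
   clash {B, ¬B} at b — b ∈ (∀s.E ⊔ B)
2. Hence b : (∀s.E ⊔ B): entailed.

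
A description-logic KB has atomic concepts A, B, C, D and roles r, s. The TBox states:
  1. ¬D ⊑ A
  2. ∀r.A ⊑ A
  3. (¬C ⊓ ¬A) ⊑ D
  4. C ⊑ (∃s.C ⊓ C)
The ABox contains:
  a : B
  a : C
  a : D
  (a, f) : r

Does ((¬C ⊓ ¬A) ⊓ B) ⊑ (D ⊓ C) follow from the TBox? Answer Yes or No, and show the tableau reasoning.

No

1. ((¬C ⊓ ¬A) ⊓ B) ⊑ (D ⊓ C)  ⇔  (((¬C ⊓ ¬A) ⊓ B) ⊓ (¬D ⊔ ¬C)) unsat w.r.t. T
   apply at x₀: (¬C ⊓ ¬A)⊑D
   open: L(x₀) ⊇ {B, D, ¬A, ¬C, ∃r.¬A} (+ ∃-successors)
2. Hence ((¬C ⊓ ¬A) ⊓ B) ⊑ (D ⊓ C): not entailed.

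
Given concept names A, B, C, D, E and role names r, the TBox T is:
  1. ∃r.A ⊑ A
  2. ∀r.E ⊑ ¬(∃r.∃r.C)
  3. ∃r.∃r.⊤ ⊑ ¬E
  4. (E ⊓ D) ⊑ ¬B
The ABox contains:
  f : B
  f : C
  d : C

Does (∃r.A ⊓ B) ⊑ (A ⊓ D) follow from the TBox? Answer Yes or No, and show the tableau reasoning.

No

1. (∃r.A ⊓ B) ⊑ (A ⊓ D)  ⇔  ((∃r.A ⊓ B) ⊓ (¬A ⊔ ¬D)) unsat w.r.t. T
   apply at x₀: ∃r.A⊑A
   open: L(x₀) ⊇ {A, B, ¬D, ∀r.∀r.⊥, ∃r.A, …} (+ ∃-successors)
2. Hence (∃r.A ⊓ B) ⊑ (A ⊓ D): not entailed.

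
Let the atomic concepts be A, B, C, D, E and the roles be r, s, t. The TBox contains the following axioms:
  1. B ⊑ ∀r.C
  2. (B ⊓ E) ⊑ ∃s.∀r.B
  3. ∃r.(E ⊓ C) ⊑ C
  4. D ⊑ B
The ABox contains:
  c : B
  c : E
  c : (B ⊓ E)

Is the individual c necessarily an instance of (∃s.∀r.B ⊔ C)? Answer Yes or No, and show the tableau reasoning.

1. c : (∃s.∀r.B ⊔ C)?  L(c) = {B, E, (B ⊓ E)} ∪ {(∀s.∃r.¬B ⊓ ¬C)}
   clash {C, ¬C} at c — c ∈ (∃s.∀r.B ⊔ C)
2. Hence c : (∃s.∀r.B ⊔ C): entailed.

Yes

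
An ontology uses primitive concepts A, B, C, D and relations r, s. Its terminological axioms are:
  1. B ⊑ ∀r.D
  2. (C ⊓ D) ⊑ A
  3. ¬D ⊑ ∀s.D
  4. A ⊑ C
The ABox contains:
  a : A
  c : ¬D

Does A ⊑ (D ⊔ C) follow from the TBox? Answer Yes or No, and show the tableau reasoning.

1. A ⊑ (D ⊔ C)  ⇔  (A ⊓ (¬D ⊓ ¬C)) unsat w.r.t. T
   all branches close; clash {C, ¬C} at x₀
2. Hence A ⊑ (D ⊔ C): entailed.

Yes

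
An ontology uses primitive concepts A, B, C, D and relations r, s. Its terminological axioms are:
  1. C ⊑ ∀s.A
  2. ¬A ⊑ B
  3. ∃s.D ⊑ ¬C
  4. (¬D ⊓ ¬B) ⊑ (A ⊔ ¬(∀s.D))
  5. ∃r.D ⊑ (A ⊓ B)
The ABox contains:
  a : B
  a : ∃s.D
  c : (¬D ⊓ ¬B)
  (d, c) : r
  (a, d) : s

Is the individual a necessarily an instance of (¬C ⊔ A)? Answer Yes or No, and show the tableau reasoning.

1. a : (¬C ⊔ A)?  L(a) = {B, ∃s.D} ∪ {(C ⊓ ¬A)}
   clash {A, ¬A} at a — a ∈ (¬C ⊔ A)
2. Hence a : (¬C ⊔ A): entailed.

Yes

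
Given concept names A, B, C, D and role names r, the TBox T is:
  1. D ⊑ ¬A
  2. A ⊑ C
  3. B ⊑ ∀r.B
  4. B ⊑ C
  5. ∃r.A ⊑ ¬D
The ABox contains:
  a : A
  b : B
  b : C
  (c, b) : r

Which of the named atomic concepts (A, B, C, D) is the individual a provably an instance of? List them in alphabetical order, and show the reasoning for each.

{A, C}

1. a : A?  L(a) = {A} ∪ {¬A}
   clash {A, ¬A} at a — a ∈ A
2. a : B?  L(a) = {A} ∪ {¬B}
   apply at a: A⊑C
   open: L(a) ⊇ {A, C, ¬B, ¬D} — a ∉ B possible
3. a : C?  L(a) = {A} ∪ {¬C}
   clash {C, ¬C} at a — a ∈ C
4. a : D?  L(a) = {A} ∪ {¬D}
   apply at a: A⊑C
   open: L(a) ⊇ {A, C, ¬B, ¬D} — a ∉ D possible
5. Entailed for a: {A, C}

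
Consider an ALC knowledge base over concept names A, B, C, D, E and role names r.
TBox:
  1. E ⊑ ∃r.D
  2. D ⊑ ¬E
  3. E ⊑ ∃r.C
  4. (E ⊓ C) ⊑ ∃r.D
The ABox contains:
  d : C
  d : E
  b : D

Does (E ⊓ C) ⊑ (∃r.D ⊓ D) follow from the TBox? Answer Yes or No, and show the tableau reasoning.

1. (E ⊓ C) ⊑ (∃r.D ⊓ D)  ⇔  ((E ⊓ C) ⊓ (∀r.¬D ⊔ ¬D)) unsat w.r.t. T
   apply at x₀: E⊑∃r.D; E⊑∃r.C; (E ⊓ C)⊑∃r.D
   open: L(x₀) ⊇ {C, E, ¬D, ∃r.C, ∃r.D} (+ ∃-successors)
2. Hence (E ⊓ C) ⊑ (∃r.D ⊓ D): not entailed.

No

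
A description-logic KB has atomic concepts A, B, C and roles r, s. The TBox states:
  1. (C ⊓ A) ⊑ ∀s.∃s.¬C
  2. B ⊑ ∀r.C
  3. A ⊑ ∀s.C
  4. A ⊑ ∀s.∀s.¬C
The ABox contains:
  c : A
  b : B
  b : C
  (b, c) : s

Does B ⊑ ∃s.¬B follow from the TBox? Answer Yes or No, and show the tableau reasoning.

1. B ⊑ ∃s.¬B  ⇔  (B ⊓ ∀s.B) unsat w.r.t. T
   apply at x₀: B⊑∀r.C
   open: L(x₀) ⊇ {B, ¬A, ∀r.C, ∀s.B}
2. Hence B ⊑ ∃s.¬B: not entailed.

No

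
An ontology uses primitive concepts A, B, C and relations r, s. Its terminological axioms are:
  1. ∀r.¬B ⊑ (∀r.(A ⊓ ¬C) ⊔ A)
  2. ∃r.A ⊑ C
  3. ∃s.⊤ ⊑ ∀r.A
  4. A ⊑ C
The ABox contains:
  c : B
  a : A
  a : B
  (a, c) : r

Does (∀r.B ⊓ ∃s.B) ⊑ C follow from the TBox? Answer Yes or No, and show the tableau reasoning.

1. (∀r.B ⊓ ∃s.B) ⊑ C  ⇔  ((∀r.B ⊓ ∃s.B) ⊓ ¬C) unsat w.r.t. T
   open: L(x₀) ⊇ {¬A, ¬C, ∀r.(A ⊓ ¬C), ∀r.A, ∀r.B, …} (+ ∃-successors)
2. Hence (∀r.B ⊓ ∃s.B) ⊑ C: not entailed.

No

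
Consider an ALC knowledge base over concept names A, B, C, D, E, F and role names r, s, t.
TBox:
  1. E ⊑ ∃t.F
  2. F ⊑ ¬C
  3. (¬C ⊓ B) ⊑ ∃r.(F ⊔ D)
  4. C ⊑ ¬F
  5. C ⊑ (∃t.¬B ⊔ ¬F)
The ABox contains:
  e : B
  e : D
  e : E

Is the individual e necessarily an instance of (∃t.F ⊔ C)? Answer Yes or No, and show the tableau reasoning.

1. e : (∃t.F ⊔ C)?  L(e) = {B, D, E} ∪ {(∀t.¬F ⊓ ¬C)}
   clash {F, ¬F} at an ∃-successor — e ∈ (∃t.F ⊔ C)
2. Hence e : (∃t.F ⊔ C): entailed.

Yes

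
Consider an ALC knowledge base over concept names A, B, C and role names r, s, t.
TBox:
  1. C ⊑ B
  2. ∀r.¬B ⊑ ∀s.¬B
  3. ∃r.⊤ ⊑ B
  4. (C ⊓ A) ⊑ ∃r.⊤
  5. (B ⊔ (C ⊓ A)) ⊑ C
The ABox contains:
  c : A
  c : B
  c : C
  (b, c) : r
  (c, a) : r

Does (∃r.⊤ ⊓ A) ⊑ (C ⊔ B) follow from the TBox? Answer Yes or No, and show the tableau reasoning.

1. (∃r.⊤ ⊓ A) ⊑ (C ⊔ B)  ⇔  ((∃r.⊤ ⊓ A) ⊓ (¬C ⊓ ¬B)) unsat w.r.t. T
   all branches close; clash {B, ¬B} at x₀
2. Hence (∃r.⊤ ⊓ A) ⊑ (C ⊔ B): entailed.

Yes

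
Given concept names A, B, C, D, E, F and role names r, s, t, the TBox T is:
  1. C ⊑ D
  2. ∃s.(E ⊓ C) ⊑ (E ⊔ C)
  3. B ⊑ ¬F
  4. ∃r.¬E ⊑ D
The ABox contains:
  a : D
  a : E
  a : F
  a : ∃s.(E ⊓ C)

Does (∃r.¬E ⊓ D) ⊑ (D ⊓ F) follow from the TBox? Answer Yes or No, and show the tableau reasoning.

1. (∃r.¬E ⊓ D) ⊑ (D ⊓ F)  ⇔  ((∃r.¬E ⊓ D) ⊓ (¬D ⊔ ¬F)) unsat w.r.t. T
   open: L(x₀) ⊇ {D, ¬B, ¬F, ∀s.(¬E ⊔ ¬C), ∃r.¬E} (+ ∃-successors)
2. Hence (∃r.¬E ⊓ D) ⊑ (D ⊓ F): not entailed.

No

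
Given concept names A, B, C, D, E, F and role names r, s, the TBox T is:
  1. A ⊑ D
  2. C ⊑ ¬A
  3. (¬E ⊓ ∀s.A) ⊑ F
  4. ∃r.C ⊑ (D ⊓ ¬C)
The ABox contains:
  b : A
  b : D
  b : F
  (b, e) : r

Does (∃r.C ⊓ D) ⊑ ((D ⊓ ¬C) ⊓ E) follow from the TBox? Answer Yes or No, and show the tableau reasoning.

1. (∃r.C ⊓ D) ⊑ ((D ⊓ ¬C) ⊓ E)  ⇔  ((∃r.C ⊓ D) ⊓ ((¬D ⊔ C) ⊔ ¬E)) unsat w.r.t. T
   apply at x₀: ∃r.C⊑(D ⊓ ¬C)
   open: L(x₀) ⊇ {D, ¬C, ¬E, ∃r.C, ∃s.¬A} (+ ∃-successors)
2. Hence (∃r.C ⊓ D) ⊑ ((D ⊓ ¬C) ⊓ E): not entailed.

No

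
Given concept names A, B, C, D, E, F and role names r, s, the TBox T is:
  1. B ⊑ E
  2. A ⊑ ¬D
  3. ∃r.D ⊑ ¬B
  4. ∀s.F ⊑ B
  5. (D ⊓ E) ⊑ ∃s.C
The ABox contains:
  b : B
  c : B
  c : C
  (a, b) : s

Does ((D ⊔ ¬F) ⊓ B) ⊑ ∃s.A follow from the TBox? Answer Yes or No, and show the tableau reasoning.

1. ((D ⊔ ¬F) ⊓ B) ⊑ ∃s.A  ⇔  (((D ⊔ ¬F) ⊓ B) ⊓ ∀s.¬A) unsat w.r.t. T
   apply at x₀: B⊑E
   open: L(x₀) ⊇ {B, D, E, ¬A, ∀r.¬D, …} (+ ∃-successors)
2. Hence ((D ⊔ ¬F) ⊓ B) ⊑ ∃s.A: not entailed.

No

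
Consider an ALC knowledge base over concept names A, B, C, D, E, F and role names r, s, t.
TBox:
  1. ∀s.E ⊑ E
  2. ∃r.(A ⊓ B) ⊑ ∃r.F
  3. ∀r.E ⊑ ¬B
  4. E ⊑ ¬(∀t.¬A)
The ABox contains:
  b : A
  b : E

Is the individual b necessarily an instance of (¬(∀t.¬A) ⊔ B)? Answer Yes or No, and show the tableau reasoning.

1. b : (¬(∀t.¬A) ⊔ B)?  L(b) = {A, E} ∪ {(∀t.¬A ⊓ ¬B)}
   clash {A, ¬A} at an ∃-successor — b ∈ (¬(∀t.¬A) ⊔ B)
2. Hence b : (¬(∀t.¬A) ⊔ B): entailed.

Yes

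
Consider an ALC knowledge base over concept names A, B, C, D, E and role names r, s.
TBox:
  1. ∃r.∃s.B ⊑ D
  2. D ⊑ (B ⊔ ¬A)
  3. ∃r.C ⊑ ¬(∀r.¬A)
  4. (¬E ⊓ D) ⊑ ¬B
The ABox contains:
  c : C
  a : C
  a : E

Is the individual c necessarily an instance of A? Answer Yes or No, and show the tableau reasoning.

1. c : A?  L(c) = {C} ∪ {¬A}
   open: L(c) ⊇ {C, E, ¬A, ¬D, ∀r.¬C, …} — c ∉ A possible
2. Hence c : A: not entailed.

No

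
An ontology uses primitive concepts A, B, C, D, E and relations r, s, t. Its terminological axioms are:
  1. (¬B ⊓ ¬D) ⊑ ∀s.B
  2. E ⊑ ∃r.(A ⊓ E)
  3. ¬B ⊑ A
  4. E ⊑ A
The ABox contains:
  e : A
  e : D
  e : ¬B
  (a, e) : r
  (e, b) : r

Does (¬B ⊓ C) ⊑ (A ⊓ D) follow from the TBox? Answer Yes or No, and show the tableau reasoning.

1. (¬B ⊓ C) ⊑ (A ⊓ D)  ⇔  ((¬B ⊓ C) ⊓ (¬A ⊔ ¬D)) unsat w.r.t. T
   apply at x₀: ¬B⊑A
   open: L(x₀) ⊇ {A, C, ¬B, ¬D, ¬E, …}
2. Hence (¬B ⊓ C) ⊑ (A ⊓ D): not entailed.

No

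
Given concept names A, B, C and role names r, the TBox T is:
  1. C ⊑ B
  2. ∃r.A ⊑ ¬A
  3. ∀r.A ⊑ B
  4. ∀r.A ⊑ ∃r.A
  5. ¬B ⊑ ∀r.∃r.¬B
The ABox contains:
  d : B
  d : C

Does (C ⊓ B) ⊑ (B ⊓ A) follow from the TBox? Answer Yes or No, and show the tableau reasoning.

1. (C ⊓ B) ⊑ (B ⊓ A)  ⇔  ((C ⊓ B) ⊓ (¬B ⊔ ¬A)) unsat w.r.t. T
   open: L(x₀) ⊇ {B, C, ¬A, ∃r.¬A} (+ ∃-successors)
2. Hence (C ⊓ B) ⊑ (B ⊓ A): not entailed.

No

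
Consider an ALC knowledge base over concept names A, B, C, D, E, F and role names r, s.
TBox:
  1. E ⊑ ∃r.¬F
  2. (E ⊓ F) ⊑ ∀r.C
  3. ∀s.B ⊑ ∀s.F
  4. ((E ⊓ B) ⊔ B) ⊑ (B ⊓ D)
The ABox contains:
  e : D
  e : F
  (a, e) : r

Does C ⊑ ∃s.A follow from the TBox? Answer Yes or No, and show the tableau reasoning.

No

1. C ⊑ ∃s.A  ⇔  (C ⊓ ∀s.¬A) unsat w.r.t. T
   open: L(x₀) ⊇ {C, ¬B, ¬E, ∀s.¬A, ∃s.¬B} (+ ∃-successors)
2. Hence C ⊑ ∃s.A: not entailed.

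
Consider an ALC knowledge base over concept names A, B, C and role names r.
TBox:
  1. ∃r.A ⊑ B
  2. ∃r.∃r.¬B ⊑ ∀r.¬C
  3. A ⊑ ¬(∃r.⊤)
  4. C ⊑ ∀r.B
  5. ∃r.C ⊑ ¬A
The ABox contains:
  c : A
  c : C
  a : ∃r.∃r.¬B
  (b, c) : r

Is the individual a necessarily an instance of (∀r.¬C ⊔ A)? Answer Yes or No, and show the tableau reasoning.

Yes

1. a : (∀r.¬C ⊔ A)?  L(a) = {∃r.∃r.¬B} ∪ {(∃r.C ⊓ ¬A)}
   clash {C, ¬C} at an ∃-successor — a ∈ (∀r.¬C ⊔ A)
2. Hence a : (∀r.¬C ⊔ A): entailed.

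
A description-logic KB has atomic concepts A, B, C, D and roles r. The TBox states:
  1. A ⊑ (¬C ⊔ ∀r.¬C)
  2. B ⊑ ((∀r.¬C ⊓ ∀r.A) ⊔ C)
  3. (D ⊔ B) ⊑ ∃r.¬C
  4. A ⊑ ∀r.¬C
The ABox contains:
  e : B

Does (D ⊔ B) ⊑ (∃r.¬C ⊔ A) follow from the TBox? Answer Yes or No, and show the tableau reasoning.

Yes

1. (D ⊔ B) ⊑ (∃r.¬C ⊔ A)  ⇔  ((D ⊔ B) ⊓ (∀r.C ⊓ ¬A)) unsat w.r.t. T
   all branches close; clash {C, ¬C} at an ∃-successor
2. Hence (D ⊔ B) ⊑ (∃r.¬C ⊔ A): entailed.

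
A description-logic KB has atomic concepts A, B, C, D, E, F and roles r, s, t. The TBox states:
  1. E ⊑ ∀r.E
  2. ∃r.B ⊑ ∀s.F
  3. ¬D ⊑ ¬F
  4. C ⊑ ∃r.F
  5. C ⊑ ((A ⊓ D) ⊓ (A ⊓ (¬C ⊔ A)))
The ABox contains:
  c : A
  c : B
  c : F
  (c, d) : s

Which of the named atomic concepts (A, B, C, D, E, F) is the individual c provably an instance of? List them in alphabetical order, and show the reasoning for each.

{A, B, D, F}

1. c : A?  L(c) = {A, B, F} ∪ {¬A}
   clash {A, ¬A} at c — c ∈ A
2. c : B?  L(c) = {A, B, F} ∪ {¬B}
   clash {B, ¬B} at c — c ∈ B
3. c : C?  L(c) = {A, B, F} ∪ {¬C}
   open: L(c) ⊇ {A, B, D, F, ¬C, …} — c ∉ C possible
4. c : D?  L(c) = {A, B, F} ∪ {¬D}
   clash {F, ¬F} at c — c ∈ D
5. c : E?  L(c) = {A, B, F} ∪ {¬E}
   open: L(c) ⊇ {A, B, D, F, ¬C, …} — c ∉ E possible
6. c : F?  L(c) = {A, B, F} ∪ {¬F}
   clash {F, ¬F} at c — c ∈ F
7. Entailed for c: {A, B, D, F}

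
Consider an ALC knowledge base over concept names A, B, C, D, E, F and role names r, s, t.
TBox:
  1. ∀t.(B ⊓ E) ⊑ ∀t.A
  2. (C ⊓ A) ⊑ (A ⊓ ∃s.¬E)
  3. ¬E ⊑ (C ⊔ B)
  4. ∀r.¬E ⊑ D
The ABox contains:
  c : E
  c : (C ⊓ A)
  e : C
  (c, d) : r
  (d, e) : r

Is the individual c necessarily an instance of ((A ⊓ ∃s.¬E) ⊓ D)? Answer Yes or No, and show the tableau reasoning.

No

1. c : ((A ⊓ ∃s.¬E) ⊓ D)?  L(c) = {E, (C ⊓ A)} ∪ {((¬A ⊔ ∀s.E) ⊔ ¬D)}
   apply at c: (C ⊓ A)⊑(A ⊓ ∃s.¬E)
   open: L(c) ⊇ {A, C, E, ¬D, ∃r.E, …} (+ ∃-successors) — c ∉ ((A ⊓ ∃s.¬E) ⊓ D) possible
2. Hence c : ((A ⊓ ∃s.¬E) ⊓ D): not entailed.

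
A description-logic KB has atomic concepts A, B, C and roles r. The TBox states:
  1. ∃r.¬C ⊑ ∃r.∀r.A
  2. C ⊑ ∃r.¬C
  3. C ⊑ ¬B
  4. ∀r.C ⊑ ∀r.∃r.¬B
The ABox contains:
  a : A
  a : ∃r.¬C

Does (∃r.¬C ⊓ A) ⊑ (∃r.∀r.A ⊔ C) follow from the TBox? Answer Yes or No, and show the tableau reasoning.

1. (∃r.¬C ⊓ A) ⊑ (∃r.∀r.A ⊔ C)  ⇔  ((∃r.¬C ⊓ A) ⊓ (∀r.∃r.¬A ⊓ ¬C)) unsat w.r.t. T
   all branches close; clash {A, ¬A} at an ∃-successor
2. Hence (∃r.¬C ⊓ A) ⊑ (∃r.∀r.A ⊔ C): entailed.

Yes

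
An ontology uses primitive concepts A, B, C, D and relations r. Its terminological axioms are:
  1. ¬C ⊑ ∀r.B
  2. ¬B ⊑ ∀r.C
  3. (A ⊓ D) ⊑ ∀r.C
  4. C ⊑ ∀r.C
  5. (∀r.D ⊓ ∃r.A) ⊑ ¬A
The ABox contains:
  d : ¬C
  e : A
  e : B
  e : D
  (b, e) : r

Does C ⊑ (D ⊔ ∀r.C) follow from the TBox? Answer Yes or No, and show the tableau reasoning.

1. C ⊑ (D ⊔ ∀r.C)  ⇔  (C ⊓ (¬D ⊓ ∃r.¬C)) unsat w.r.t. T
   all branches close; clash {C, ¬C} at an ∃-successor
2. Hence C ⊑ (D ⊔ ∀r.C): entailed.

Yes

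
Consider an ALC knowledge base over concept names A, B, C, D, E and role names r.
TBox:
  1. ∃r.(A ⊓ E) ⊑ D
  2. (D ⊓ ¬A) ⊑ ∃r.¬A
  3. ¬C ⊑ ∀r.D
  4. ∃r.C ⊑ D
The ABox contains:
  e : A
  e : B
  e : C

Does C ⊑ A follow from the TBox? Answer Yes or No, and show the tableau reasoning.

No

1. C ⊑ A  ⇔  (C ⊓ ¬A) unsat w.r.t. T
   open: L(x₀) ⊇ {C, ¬A, ¬D, ∀r.(¬A ⊔ ¬E), ∀r.¬C}
2. Hence C ⊑ A: not entailed.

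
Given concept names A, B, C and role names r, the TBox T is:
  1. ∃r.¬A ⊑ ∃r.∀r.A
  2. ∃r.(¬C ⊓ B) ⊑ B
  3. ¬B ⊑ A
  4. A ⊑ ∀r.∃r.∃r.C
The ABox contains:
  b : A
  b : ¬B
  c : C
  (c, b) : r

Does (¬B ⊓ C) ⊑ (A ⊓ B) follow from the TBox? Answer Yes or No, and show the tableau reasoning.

1. (¬B ⊓ C) ⊑ (A ⊓ B)  ⇔  ((¬B ⊓ C) ⊓ (¬A ⊔ ¬B)) unsat w.r.t. T
   apply at x₀: ¬B⊑A
   open: L(x₀) ⊇ {A, C, ¬B, ∀r.(C ⊔ ¬B), ∀r.A, …}
2. Hence (¬B ⊓ C) ⊑ (A ⊓ B): not entailed.

No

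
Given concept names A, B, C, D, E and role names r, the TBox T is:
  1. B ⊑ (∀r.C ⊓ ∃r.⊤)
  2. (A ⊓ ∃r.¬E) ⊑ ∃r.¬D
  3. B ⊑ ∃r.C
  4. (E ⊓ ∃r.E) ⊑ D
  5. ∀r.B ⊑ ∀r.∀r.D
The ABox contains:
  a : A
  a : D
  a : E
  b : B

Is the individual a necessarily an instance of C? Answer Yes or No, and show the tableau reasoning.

1. a : C?  L(a) = {A, D, E} ∪ {¬C}
   open: L(a) ⊇ {A, D, E, ¬B, ¬C, …} (+ ∃-successors) — a ∉ C possible
2. Hence a : C: not entailed.

No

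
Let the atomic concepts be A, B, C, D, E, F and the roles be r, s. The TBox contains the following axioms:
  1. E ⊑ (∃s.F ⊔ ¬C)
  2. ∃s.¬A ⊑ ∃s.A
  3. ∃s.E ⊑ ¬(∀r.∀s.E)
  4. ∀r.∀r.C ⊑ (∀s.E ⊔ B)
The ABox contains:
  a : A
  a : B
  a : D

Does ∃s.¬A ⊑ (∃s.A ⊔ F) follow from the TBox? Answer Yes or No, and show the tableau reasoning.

1. ∃s.¬A ⊑ (∃s.A ⊔ F)  ⇔  (∃s.¬A ⊓ (∀s.¬A ⊓ ¬F)) unsat w.r.t. T
   all branches close; clash {A, ¬A} at an ∃-successor
2. Hence ∃s.¬A ⊑ (∃s.A ⊔ F): entailed.

Yes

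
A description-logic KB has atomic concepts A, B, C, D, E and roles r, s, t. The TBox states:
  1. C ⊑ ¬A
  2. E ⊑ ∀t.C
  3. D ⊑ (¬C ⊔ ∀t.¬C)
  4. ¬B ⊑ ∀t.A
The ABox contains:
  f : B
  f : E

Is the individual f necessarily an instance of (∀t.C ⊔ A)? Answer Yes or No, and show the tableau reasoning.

Yes

1. f : (∀t.C ⊔ A)?  L(f) = {B, E} ∪ {(∃t.¬C ⊓ ¬A)}
   clash {C, ¬C} at an ∃-successor — f ∈ (∀t.C ⊔ A)
2. Hence f : (∀t.C ⊔ A): entailed.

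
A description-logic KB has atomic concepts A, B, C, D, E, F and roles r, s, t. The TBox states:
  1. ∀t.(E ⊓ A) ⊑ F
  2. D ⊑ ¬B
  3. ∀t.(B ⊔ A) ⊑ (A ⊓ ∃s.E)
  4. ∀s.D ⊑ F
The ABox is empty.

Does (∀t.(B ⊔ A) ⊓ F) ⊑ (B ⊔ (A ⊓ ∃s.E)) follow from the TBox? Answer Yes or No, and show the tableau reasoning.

Yes

1. (∀t.(B ⊔ A) ⊓ F) ⊑ (B ⊔ (A ⊓ ∃s.E))  ⇔  ((∀t.(B ⊔ A) ⊓ F) ⊓ (¬B ⊓ (¬A ⊔ ∀s.¬E))) unsat w.r.t. T
   all branches close; clash {E, ¬E} at an ∃-successor
2. Hence (∀t.(B ⊔ A) ⊓ F) ⊑ (B ⊔ (A ⊓ ∃s.E)): entailed.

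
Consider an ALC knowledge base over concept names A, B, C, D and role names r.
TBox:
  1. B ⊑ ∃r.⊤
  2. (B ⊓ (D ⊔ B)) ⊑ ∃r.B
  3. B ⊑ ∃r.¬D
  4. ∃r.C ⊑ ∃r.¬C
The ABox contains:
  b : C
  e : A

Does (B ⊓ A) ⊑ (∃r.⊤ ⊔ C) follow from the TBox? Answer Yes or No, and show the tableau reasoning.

Yes

1. (B ⊓ A) ⊑ (∃r.⊤ ⊔ C)  ⇔  ((B ⊓ A) ⊓ (∀r.⊥ ⊓ ¬C)) unsat w.r.t. T
   all branches close; clash ⊥ at an ∃-successor
2. Hence (B ⊓ A) ⊑ (∃r.⊤ ⊔ C): entailed.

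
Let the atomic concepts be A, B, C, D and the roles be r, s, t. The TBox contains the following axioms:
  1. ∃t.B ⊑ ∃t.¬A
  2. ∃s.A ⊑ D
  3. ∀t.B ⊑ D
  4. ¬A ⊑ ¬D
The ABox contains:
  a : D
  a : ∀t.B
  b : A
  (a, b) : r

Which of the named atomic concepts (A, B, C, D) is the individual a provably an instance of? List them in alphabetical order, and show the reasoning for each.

{A, D}

1. a : A?  L(a) = {D, ∀t.B} ∪ {¬A}
   clash {D, ¬D} at a — a ∈ A
2. a : B?  L(a) = {D, ∀t.B} ∪ {¬B}
   open: L(a) ⊇ {A, D, ¬B, ∀t.B, ∀t.¬B} — a ∉ B possible
3. a : C?  L(a) = {D, ∀t.B} ∪ {¬C}
   open: L(a) ⊇ {A, D, ¬C, ∀t.B, ∀t.¬B} — a ∉ C possible
4. a : D?  L(a) = {D, ∀t.B} ∪ {¬D}
   clash {D, ¬D} at a — a ∈ D
5. Entailed for a: {A, D}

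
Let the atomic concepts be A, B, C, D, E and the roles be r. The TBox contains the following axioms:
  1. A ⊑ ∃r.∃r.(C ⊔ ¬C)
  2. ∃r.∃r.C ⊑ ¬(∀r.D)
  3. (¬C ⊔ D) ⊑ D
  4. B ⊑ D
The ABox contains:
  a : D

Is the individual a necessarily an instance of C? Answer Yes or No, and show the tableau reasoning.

No

1. a : C?  L(a) = {D} ∪ {¬C}
   open: L(a) ⊇ {D, ¬A, ¬C, ∀r.∀r.¬C} — a ∉ C possible
2. Hence a : C: not entailed.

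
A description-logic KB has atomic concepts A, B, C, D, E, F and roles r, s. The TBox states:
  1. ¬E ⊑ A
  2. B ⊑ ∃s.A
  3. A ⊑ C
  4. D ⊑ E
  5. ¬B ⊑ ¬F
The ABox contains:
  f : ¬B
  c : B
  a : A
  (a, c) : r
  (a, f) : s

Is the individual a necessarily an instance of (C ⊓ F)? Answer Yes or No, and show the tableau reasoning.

No

1. a : (C ⊓ F)?  L(a) = {A} ∪ {(¬C ⊔ ¬F)}
   apply at a: A⊑C
   open: L(a) ⊇ {A, B, C, ¬D, ¬F, …} (+ ∃-successors) — a ∉ (C ⊓ F) possible
2. Hence a : (C ⊓ F): not entailed.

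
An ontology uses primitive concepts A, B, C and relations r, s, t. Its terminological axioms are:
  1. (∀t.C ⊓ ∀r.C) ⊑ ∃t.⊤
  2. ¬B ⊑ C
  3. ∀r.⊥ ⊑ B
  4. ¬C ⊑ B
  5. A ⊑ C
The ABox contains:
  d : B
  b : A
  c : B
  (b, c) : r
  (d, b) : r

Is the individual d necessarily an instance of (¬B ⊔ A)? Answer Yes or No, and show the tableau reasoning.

1. d : (¬B ⊔ A)?  L(d) = {B} ∪ {(B ⊓ ¬A)}
   open: L(d) ⊇ {B, ¬A, ∃t.¬C} (+ ∃-successors) — d ∉ (¬B ⊔ A) possible
2. Hence d : (¬B ⊔ A): not entailed.

No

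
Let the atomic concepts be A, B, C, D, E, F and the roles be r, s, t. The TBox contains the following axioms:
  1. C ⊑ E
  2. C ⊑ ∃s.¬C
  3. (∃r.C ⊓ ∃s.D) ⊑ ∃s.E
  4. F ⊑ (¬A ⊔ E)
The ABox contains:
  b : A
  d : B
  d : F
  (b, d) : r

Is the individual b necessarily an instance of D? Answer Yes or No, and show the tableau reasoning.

No

1. b : D?  L(b) = {A} ∪ {¬D}
   open: L(b) ⊇ {A, ¬C, ¬D, ¬F, ∀r.¬C} — b ∉ D possible
2. Hence b : D: not entailed.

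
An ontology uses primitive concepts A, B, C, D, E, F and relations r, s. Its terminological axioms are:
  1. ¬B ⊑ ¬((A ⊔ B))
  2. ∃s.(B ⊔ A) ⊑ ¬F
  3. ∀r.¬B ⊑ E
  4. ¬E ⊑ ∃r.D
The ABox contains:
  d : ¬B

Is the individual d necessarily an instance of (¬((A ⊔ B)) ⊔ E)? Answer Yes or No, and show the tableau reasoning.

Yes

1. d : (¬((A ⊔ B)) ⊔ E)?  L(d) = {¬B} ∪ {((A ⊔ B) ⊓ ¬E)}
   clash {B, ¬B} at d — d ∈ (¬((A ⊔ B)) ⊔ E)
2. Hence d : (¬((A ⊔ B)) ⊔ E): entailed.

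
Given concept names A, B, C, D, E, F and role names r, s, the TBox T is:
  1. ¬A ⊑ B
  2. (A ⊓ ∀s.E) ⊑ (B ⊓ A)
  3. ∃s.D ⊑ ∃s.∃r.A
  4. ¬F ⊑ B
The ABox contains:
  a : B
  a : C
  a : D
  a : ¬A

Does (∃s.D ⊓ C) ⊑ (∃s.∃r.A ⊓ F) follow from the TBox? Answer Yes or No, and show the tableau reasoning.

1. (∃s.D ⊓ C) ⊑ (∃s.∃r.A ⊓ F)  ⇔  ((∃s.D ⊓ C) ⊓ (∀s.∀r.¬A ⊔ ¬F)) unsat w.r.t. T
   apply at x₀: ∃s.D⊑∃s.∃r.A
   open: L(x₀) ⊇ {A, B, C, ¬F, ∃s.D, …} (+ ∃-successors)
2. Hence (∃s.D ⊓ C) ⊑ (∃s.∃r.A ⊓ F): not entailed.

No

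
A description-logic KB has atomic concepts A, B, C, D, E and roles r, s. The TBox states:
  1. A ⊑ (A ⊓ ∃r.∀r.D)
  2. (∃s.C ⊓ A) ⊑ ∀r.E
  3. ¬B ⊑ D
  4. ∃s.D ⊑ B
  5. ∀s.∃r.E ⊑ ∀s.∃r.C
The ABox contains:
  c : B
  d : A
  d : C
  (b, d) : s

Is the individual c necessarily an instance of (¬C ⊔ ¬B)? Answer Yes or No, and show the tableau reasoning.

No

1. c : (¬C ⊔ ¬B)?  L(c) = {B} ∪ {(C ⊓ B)}
   open: L(c) ⊇ {B, C, ¬A, ∀s.¬C, ∃s.∀r.¬E} (+ ∃-successors) — c ∉ (¬C ⊔ ¬B) possible
2. Hence c : (¬C ⊔ ¬B): not entailed.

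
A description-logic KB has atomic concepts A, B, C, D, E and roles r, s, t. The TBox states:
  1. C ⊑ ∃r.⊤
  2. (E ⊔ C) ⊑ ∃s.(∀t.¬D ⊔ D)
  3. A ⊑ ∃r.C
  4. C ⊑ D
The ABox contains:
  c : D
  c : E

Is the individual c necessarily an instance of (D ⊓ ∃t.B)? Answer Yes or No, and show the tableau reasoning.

No

1. c : (D ⊓ ∃t.B)?  L(c) = {D, E} ∪ {(¬D ⊔ ∀t.¬B)}
   open: L(c) ⊇ {D, E, ¬A, ¬C, ∀t.¬B, …} (+ ∃-successors) — c ∉ (D ⊓ ∃t.B) possible
2. Hence c : (D ⊓ ∃t.B): not entailed.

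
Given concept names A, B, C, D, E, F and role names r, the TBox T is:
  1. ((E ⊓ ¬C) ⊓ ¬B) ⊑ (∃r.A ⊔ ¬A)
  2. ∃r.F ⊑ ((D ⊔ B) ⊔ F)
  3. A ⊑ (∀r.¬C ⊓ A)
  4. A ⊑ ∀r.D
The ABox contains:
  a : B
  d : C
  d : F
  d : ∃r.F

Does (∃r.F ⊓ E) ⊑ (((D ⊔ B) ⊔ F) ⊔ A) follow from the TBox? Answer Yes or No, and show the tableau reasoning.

Yes

1. (∃r.F ⊓ E) ⊑ (((D ⊔ B) ⊔ F) ⊔ A)  ⇔  ((∃r.F ⊓ E) ⊓ (((¬D ⊓ ¬B) ⊓ ¬F) ⊓ ¬A)) unsat w.r.t. T
   all branches close; clash {F, ¬F} at x₀
2. Hence (∃r.F ⊓ E) ⊑ (((D ⊔ B) ⊔ F) ⊔ A): entailed.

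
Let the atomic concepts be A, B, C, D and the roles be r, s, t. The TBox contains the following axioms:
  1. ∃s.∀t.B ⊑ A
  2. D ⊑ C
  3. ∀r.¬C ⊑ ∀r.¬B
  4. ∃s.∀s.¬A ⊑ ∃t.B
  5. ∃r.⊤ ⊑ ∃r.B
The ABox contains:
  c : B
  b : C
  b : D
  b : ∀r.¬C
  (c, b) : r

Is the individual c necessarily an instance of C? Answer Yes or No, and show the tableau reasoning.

No

1. c : C?  L(c) = {B} ∪ {¬C}
   open: L(c) ⊇ {B, ¬C, ¬D, ∀s.∃s.A, ∀s.∃t.¬B, …} (+ ∃-successors) — c ∉ C possible
2. Hence c : C: not entailed.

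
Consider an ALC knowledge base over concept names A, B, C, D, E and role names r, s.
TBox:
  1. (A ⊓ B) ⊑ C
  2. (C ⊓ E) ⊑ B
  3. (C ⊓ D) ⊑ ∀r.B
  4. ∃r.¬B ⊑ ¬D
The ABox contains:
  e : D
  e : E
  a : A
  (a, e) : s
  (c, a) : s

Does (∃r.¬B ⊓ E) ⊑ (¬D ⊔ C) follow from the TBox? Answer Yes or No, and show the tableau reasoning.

1. (∃r.¬B ⊓ E) ⊑ (¬D ⊔ C)  ⇔  ((∃r.¬B ⊓ E) ⊓ (D ⊓ ¬C)) unsat w.r.t. T
   all branches close; clash {D, ¬D} at x₀
2. Hence (∃r.¬B ⊓ E) ⊑ (¬D ⊔ C): entailed.

Yes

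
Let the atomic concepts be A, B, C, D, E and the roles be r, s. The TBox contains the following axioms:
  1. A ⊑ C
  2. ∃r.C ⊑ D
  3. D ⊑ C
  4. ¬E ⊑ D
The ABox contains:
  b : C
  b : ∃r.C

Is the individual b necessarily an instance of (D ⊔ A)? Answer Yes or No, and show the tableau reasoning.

Yes

1. b : (D ⊔ A)?  L(b) = {C, ∃r.C} ∪ {(¬D ⊓ ¬A)}
   clash {D, ¬D} at b — b ∈ (D ⊔ A)
2. Hence b : (D ⊔ A): entailed.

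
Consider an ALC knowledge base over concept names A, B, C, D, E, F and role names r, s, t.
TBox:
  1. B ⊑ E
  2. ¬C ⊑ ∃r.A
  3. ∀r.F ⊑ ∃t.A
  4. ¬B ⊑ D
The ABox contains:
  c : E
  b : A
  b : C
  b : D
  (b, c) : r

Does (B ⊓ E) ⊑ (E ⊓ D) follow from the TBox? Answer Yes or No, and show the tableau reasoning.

No

1. (B ⊓ E) ⊑ (E ⊓ D)  ⇔  ((B ⊓ E) ⊓ (¬E ⊔ ¬D)) unsat w.r.t. T
   open: L(x₀) ⊇ {B, C, E, ¬D, ∃r.¬F} (+ ∃-successors)
2. Hence (B ⊓ E) ⊑ (E ⊓ D): not entailed.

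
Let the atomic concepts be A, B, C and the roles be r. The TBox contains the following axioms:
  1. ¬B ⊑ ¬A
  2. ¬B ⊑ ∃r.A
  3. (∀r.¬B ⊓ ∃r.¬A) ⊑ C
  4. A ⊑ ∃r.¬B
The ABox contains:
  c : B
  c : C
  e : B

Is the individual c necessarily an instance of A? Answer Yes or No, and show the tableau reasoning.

1. c : A?  L(c) = {B, C} ∪ {¬A}
   open: L(c) ⊇ {B, C, ¬A} — c ∉ A possible
2. Hence c : A: not entailed.

No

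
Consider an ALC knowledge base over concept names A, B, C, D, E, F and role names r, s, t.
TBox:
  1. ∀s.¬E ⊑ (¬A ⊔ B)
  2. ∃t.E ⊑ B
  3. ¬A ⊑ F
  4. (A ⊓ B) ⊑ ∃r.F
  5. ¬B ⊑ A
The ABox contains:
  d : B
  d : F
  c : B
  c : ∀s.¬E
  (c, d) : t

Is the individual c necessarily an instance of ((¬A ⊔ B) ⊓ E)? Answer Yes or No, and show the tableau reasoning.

No

1. c : ((¬A ⊔ B) ⊓ E)?  L(c) = {B, ∀s.¬E} ∪ {((A ⊓ ¬B) ⊔ ¬E)}
   apply at c: ∀s.¬E⊑(¬A ⊔ B)
   open: L(c) ⊇ {A, B, ¬E, ∀s.¬E, ∃r.F} (+ ∃-successors) — c ∉ ((¬A ⊔ B) ⊓ E) possible
2. Hence c : ((¬A ⊔ B) ⊓ E): not entailed.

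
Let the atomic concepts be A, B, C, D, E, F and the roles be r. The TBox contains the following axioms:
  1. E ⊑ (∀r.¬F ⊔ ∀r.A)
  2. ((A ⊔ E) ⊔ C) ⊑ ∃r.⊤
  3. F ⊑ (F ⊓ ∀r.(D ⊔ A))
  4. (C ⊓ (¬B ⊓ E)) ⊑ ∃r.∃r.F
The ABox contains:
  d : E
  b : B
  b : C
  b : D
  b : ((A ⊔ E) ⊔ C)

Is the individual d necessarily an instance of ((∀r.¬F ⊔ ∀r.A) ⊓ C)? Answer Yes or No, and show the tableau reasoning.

No

1. d : ((∀r.¬F ⊔ ∀r.A) ⊓ C)?  L(d) = {E} ∪ {((∃r.F ⊓ ∃r.¬A) ⊔ ¬C)}
   apply at d: E⊑(∀r.¬F ⊔ ∀r.A)
   open: L(d) ⊇ {E, ¬C, ¬F, ∀r.¬F, ∃r.⊤} (+ ∃-successors) — d ∉ ((∀r.¬F ⊔ ∀r.A) ⊓ C) possible
2. Hence d : ((∀r.¬F ⊔ ∀r.A) ⊓ C): not entailed.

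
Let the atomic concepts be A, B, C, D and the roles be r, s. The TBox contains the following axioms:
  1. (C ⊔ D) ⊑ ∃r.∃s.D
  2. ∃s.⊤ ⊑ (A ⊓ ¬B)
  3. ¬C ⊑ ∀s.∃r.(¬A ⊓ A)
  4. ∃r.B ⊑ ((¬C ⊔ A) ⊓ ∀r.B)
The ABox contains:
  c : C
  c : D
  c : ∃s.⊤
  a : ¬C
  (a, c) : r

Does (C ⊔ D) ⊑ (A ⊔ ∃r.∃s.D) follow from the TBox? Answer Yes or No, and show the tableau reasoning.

1. (C ⊔ D) ⊑ (A ⊔ ∃r.∃s.D)  ⇔  ((C ⊔ D) ⊓ (¬A ⊓ ∀r.∀s.¬D)) unsat w.r.t. T
   all branches close; clash {A, ¬A} at x₀
2. Hence (C ⊔ D) ⊑ (A ⊔ ∃r.∃s.D): entailed.

Yes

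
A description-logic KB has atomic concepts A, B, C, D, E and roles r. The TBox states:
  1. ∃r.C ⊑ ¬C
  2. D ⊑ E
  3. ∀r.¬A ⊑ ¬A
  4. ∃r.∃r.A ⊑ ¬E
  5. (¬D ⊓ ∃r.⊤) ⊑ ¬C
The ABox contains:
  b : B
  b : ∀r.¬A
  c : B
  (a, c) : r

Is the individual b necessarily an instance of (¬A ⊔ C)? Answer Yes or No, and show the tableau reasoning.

1. b : (¬A ⊔ C)?  L(b) = {B, ∀r.¬A} ∪ {(A ⊓ ¬C)}
   clash {A, ¬A} at b — b ∈ (¬A ⊔ C)
2. Hence b : (¬A ⊔ C): entailed.

Yes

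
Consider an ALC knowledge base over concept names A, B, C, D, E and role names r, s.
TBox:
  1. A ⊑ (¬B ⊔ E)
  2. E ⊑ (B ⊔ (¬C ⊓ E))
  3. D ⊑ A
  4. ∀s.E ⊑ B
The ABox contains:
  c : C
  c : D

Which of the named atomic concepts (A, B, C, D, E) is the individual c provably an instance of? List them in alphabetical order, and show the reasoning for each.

1. c : A?  L(c) = {C, D} ∪ {¬A}
   clash {A, ¬A} at c — c ∈ A
2. c : B?  L(c) = {C, D} ∪ {¬B}
   apply at c: D⊑A
   open: L(c) ⊇ {A, C, D, ¬B, ¬E, …} (+ ∃-successors) — c ∉ B possible
3. c : C?  L(c) = {C, D} ∪ {¬C}
   clash {C, ¬C} at c — c ∈ C
4. c : D?  L(c) = {C, D} ∪ {¬D}
   clash {D, ¬D} at c — c ∈ D
5. c : E?  L(c) = {C, D} ∪ {¬E}
   apply at c: D⊑A
   open: L(c) ⊇ {A, C, D, ¬B, ¬E, …} (+ ∃-successors) — c ∉ E possible
6. Entailed for c: {A, C, D}

{A, C, D}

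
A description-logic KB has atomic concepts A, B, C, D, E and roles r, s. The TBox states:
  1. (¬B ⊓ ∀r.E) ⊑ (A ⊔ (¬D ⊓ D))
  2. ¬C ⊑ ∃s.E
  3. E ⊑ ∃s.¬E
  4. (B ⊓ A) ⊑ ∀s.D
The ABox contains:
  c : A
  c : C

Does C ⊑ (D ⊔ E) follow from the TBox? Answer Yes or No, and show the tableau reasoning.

1. C ⊑ (D ⊔ E)  ⇔  (C ⊓ (¬D ⊓ ¬E)) unsat w.r.t. T
   open: L(x₀) ⊇ {C, ¬B, ¬D, ¬E, ∃r.¬E} (+ ∃-successors)
2. Hence C ⊑ (D ⊔ E): not entailed.

No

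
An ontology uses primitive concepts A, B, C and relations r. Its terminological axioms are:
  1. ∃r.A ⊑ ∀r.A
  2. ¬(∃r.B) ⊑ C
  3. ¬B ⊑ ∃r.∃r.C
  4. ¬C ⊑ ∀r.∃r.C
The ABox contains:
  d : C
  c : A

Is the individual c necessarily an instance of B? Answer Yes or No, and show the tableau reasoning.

1. c : B?  L(c) = {A} ∪ {¬B}
   apply at c: ¬B⊑∃r.∃r.C
   open: L(c) ⊇ {A, C, ¬B, ∀r.¬A, ∃r.B, …} (+ ∃-successors) — c ∉ B possible
2. Hence c : B: not entailed.

No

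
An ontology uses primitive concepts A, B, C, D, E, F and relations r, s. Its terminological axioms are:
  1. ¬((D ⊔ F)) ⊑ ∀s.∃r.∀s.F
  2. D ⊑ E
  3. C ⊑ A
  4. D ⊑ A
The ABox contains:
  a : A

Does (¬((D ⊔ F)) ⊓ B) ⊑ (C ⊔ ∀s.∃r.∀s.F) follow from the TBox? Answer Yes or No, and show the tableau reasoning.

1. (¬((D ⊔ F)) ⊓ B) ⊑ (C ⊔ ∀s.∃r.∀s.F)  ⇔  (((¬D ⊓ ¬F) ⊓ B) ⊓ (¬C ⊓ ∃s.∀r.∃s.¬F)) unsat w.r.t. T
   all branches close; clash {F, ¬F} at an ∃-successor
2. Hence (¬((D ⊔ F)) ⊓ B) ⊑ (C ⊔ ∀s.∃r.∀s.F): entailed.

Yes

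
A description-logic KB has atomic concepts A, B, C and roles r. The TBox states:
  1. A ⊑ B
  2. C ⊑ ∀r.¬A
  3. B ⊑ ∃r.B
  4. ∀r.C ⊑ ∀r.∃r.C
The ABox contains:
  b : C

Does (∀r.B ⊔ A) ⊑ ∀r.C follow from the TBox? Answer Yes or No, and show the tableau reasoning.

1. (∀r.B ⊔ A) ⊑ ∀r.C  ⇔  ((∀r.B ⊔ A) ⊓ ∃r.¬C) unsat w.r.t. T
   open: L(x₀) ⊇ {¬A, ¬B, ¬C, ∀r.B, ∃r.¬C} (+ ∃-successors)
2. Hence (∀r.B ⊔ A) ⊑ ∀r.C: not entailed.

No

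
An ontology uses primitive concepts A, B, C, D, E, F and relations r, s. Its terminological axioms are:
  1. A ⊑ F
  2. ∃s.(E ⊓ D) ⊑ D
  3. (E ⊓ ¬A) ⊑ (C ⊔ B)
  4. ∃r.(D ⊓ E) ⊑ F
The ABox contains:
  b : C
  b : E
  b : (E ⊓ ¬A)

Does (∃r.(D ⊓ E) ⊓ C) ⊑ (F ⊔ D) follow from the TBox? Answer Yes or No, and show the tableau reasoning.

1. (∃r.(D ⊓ E) ⊓ C) ⊑ (F ⊔ D)  ⇔  ((∃r.(D ⊓ E) ⊓ C) ⊓ (¬F ⊓ ¬D)) unsat w.r.t. T
   all branches close; clash {F, ¬F} at x₀
2. Hence (∃r.(D ⊓ E) ⊓ C) ⊑ (F ⊔ D): entailed.

Yes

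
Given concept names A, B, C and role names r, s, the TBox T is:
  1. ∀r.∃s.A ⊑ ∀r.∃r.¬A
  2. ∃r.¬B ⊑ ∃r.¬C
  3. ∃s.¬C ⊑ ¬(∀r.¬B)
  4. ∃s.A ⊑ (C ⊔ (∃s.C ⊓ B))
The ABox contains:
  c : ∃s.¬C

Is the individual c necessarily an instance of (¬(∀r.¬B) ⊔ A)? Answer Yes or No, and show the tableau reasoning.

1. c : (¬(∀r.¬B) ⊔ A)?  L(c) = {∃s.¬C} ∪ {(∀r.¬B ⊓ ¬A)}
   clash {B, ¬B} at an ∃-successor — c ∈ (¬(∀r.¬B) ⊔ A)
2. Hence c : (¬(∀r.¬B) ⊔ A): entailed.

Yes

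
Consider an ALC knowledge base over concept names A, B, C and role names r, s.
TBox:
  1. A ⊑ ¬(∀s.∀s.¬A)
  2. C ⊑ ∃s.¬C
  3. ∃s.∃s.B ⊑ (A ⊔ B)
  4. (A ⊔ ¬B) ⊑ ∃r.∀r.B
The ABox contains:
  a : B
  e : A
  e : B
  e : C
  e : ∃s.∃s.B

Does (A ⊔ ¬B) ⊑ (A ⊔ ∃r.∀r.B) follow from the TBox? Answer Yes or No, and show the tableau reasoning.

1. (A ⊔ ¬B) ⊑ (A ⊔ ∃r.∀r.B)  ⇔  ((A ⊔ ¬B) ⊓ (¬A ⊓ ∀r.∃r.¬B)) unsat w.r.t. T
   all branches close; clash {B, ¬B} at x₀
2. Hence (A ⊔ ¬B) ⊑ (A ⊔ ∃r.∀r.B): entailed.

Yes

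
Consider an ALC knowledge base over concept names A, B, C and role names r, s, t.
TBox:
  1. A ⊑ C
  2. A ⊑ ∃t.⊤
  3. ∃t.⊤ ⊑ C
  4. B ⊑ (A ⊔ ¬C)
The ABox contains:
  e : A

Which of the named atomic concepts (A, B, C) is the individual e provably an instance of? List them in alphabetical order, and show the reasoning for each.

1. e : A?  L(e) = {A} ∪ {¬A}
   clash {A, ¬A} at e — e ∈ A
2. e : B?  L(e) = {A} ∪ {¬B}
   apply at e: A⊑C; A⊑∃t.⊤
   open: L(e) ⊇ {A, C, ¬B, ∃t.⊤} (+ ∃-successors) — e ∉ B possible
3. e : C?  L(e) = {A} ∪ {¬C}
   clash {C, ¬C} at e — e ∈ C
4. Entailed for e: {A, C}

{A, C}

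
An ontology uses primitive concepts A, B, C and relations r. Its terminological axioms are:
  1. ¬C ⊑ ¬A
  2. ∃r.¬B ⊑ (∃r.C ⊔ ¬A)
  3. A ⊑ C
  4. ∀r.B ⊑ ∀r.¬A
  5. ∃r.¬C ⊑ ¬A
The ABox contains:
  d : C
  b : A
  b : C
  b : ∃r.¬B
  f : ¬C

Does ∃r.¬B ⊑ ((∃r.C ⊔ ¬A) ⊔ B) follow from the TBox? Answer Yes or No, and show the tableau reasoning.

Yes

1. ∃r.¬B ⊑ ((∃r.C ⊔ ¬A) ⊔ B)  ⇔  (∃r.¬B ⊓ ((∀r.¬C ⊓ A) ⊓ ¬B)) unsat w.r.t. T
   all branches close; clash {A, ¬A} at x₀
2. Hence ∃r.¬B ⊑ ((∃r.C ⊔ ¬A) ⊔ B): entailed.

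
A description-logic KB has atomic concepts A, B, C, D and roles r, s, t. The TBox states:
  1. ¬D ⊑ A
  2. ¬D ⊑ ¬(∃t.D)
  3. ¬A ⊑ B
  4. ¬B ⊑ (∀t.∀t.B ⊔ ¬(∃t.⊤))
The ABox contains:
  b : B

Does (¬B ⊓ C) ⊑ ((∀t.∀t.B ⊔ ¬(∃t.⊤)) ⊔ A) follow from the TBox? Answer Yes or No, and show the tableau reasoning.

Yes

1. (¬B ⊓ C) ⊑ ((∀t.∀t.B ⊔ ¬(∃t.⊤)) ⊔ A)  ⇔  ((¬B ⊓ C) ⊓ ((∃t.∃t.¬B ⊓ ∃t.⊤) ⊓ ¬A)) unsat w.r.t. T
   all branches close; clash {B, ¬B} at x₀
2. Hence (¬B ⊓ C) ⊑ ((∀t.∀t.B ⊔ ¬(∃t.⊤)) ⊔ A): entailed.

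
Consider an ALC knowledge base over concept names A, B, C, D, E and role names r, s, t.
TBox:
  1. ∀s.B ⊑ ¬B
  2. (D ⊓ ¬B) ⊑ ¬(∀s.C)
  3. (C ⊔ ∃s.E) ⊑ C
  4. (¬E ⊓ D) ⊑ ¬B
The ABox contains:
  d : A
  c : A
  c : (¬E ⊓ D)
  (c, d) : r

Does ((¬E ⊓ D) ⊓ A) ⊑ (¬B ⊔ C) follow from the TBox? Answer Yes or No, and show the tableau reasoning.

1. ((¬E ⊓ D) ⊓ A) ⊑ (¬B ⊔ C)  ⇔  (((¬E ⊓ D) ⊓ A) ⊓ (B ⊓ ¬C)) unsat w.r.t. T
   all branches close; clash {B, ¬B} at x₀
2. Hence ((¬E ⊓ D) ⊓ A) ⊑ (¬B ⊔ C): entailed.

Yes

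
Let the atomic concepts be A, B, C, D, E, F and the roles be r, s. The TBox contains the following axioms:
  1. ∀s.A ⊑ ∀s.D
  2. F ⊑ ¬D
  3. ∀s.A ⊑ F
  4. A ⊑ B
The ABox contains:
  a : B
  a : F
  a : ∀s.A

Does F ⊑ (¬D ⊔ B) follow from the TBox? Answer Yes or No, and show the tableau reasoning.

1. F ⊑ (¬D ⊔ B)  ⇔  (F ⊓ (D ⊓ ¬B)) unsat w.r.t. T
   all branches close; clash {B, ¬B} at x₀
2. Hence F ⊑ (¬D ⊔ B): entailed.

Yes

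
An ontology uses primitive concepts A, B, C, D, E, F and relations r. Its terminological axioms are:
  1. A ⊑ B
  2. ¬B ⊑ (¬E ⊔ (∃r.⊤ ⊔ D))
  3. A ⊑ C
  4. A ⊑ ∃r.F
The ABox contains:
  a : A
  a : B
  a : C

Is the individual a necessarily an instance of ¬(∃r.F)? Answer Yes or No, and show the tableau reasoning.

No

1. a : ¬(∃r.F)?  L(a) = {A, B, C} ∪ {∃r.F}
   open: L(a) ⊇ {A, B, C, ∃r.F} (+ ∃-successors) — a ∉ ¬(∃r.F) possible
2. Hence a : ¬(∃r.F): not entailed.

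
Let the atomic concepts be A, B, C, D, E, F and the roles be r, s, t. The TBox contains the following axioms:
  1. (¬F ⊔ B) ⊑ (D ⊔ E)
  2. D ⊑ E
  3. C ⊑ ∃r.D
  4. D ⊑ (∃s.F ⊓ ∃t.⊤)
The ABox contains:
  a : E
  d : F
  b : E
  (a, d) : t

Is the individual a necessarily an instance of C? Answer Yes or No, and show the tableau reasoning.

No

1. a : C?  L(a) = {E} ∪ {¬C}
   open: L(a) ⊇ {E, F, ¬B, ¬C, ¬D} — a ∉ C possible
2. Hence a : C: not entailed.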